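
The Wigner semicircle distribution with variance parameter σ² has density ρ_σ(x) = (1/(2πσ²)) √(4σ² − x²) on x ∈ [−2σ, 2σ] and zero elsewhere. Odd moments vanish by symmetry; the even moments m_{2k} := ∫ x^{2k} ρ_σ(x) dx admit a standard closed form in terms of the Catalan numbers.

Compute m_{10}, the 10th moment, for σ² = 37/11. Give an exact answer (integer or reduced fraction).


By the scaled semicircle moment identity, m_{2k} = σ^{2k} · C_k with k = 5.
C_5 = (1/(k+1)) · C(2k, k) = (1/6) · C(10, 5) = (1/6) · 252 = 42.
σ^{2k} = (σ²)^k = (37/11)^5 = 69343957/161051.

Therefore m_{10} = σ^{10} · C_5 = (69343957/161051) · 42 = 2912446194/161051.


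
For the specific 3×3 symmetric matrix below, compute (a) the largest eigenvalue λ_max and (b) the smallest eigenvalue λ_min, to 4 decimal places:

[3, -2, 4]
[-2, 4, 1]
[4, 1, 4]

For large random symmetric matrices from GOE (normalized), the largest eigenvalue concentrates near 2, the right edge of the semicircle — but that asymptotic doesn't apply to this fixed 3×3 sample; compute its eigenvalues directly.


Since M is real symmetric, all three eigenvalues are real; they are the roots of det(λI − M) = λ³ − (tr M) λ² + s λ − det M, where s is the sum of the principal 2×2 minors.
tr M = 3 + 4 + 4 = 11.
s = (3·4 − (-2)²) + (3·4 − 4²) + (4·4 − 1²) = 8 + (-4) + 15 = 19.
det M (expand along row 1) = 3·15 − (-2)·(-12) + 4·(-18) = -51.
Characteristic polynomial: λ³ − 11λ² + 19λ + 51 = 0.
Substitute λ = y + (tr M)/3 = y + 3.666667 to remove the quadratic term: y³ + p·y + q = 0 with p = s − (tr M)²/3 = -21.333333 and q = −2(tr M)³/27 + (tr M)·s/3 − det M = 22.074074.
Three real roots ⇒ use the trigonometric (Viète) form: r = 2√(−p/3) = 5.333333, φ = arccos(3q/(p·r)) = arccos(-0.582031) = 2.192021 rad.
y_k = r·cos(φ/3 − 2πk/3) for k = 0, 1, 2 gives y = 3.971867, 1.096523, -5.068390.
λ_k = y_k + 3.666667 gives λ = 7.6385, 4.7632, -1.4017 (check: the sum is 11.0000 = tr M).

Hence λ_max = 7.6385 and λ_min = -1.4017.


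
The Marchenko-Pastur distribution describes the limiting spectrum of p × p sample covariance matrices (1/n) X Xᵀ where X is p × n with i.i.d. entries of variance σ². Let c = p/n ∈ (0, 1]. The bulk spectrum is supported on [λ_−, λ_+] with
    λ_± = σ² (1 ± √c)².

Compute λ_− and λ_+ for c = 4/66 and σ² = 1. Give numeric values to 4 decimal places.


c = 4/66 = 0.060606; √c = 0.246183.
λ_− = σ² (1 − √c)² = 1 · (1 − 0.246183)² = 1 · (0.753817)² = 0.568240.
λ_+ = σ² (1 + √c)² = 1 · (1 + 0.246183)² = 1 · (1.246183)² = 1.552972.

Rounded to 4 decimal places: λ_− ≈ 0.5682, λ_+ ≈ 1.5530.


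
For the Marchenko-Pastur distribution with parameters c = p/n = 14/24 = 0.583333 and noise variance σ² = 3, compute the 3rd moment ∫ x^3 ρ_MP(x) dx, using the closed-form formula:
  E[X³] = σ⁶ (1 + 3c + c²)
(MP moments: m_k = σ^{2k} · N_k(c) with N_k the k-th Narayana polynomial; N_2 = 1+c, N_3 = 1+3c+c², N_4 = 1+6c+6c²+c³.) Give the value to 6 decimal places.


E[X³] = σ⁶ (1 + 3c + c²) (third MP moment). With σ² = 3 (so σ⁶ = 27) and c = 14/24 = 0.583333: E[X³] = 27 · (1 + 3·0.583333 + (0.583333)²) = 27 · 3.090278.

So E[X^3] = 83.437500.


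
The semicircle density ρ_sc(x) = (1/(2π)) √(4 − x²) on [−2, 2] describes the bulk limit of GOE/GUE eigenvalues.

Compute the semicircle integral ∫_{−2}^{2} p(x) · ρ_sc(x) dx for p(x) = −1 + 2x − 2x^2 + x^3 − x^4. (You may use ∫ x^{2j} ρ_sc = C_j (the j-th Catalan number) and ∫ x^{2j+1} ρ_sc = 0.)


Write p(x) = Σ a_i x^i, split into monomials and integrate each against ρ_sc separately.
Using ∫ x^{2j} ρ_sc = C_j = (1/(j+1)) C(2j, j) (Catalan numbers) and ∫ x^{2j+1} ρ_sc = 0 (odd monomials vanish by symmetry):
  i = 0 (even): a_0 · C_{0} = -1 · 1 = -1
  i = 1 (odd): ∫ x^1 ρ_sc = 0 (vanishes)
  i = 2 (even): a_2 · C_{1} = -2 · 1 = -2
  i = 3 (odd): ∫ x^3 ρ_sc = 0 (vanishes)
  i = 4 (even): a_4 · C_{2} = -1 · 2 = -2

Summing the contributions: ∫_{−2}^{2} p(x) ρ_sc(x) dx = (-1) + (-2) + (-2) = -5.


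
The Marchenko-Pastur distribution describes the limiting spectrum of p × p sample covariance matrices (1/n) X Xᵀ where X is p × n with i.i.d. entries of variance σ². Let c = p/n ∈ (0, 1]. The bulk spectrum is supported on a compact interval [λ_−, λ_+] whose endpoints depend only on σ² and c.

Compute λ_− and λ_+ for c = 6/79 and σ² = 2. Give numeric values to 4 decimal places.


c = 6/79 = 0.075949; √c = 0.275589.
λ_− = σ² (1 − √c)² = 2 · (1 − 0.275589)² = 2 · (0.724411)² = 1.049542.
λ_+ = σ² (1 + √c)² = 2 · (1 + 0.275589)² = 2 · (1.275589)² = 3.254255.

Rounded to 4 decimal places: λ_− ≈ 1.0495, λ_+ ≈ 3.2543.


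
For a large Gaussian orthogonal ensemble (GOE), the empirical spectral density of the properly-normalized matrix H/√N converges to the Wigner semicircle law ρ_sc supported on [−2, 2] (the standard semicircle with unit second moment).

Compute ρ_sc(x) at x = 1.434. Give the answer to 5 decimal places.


ρ_sc(x) = (1/(2π)) √(4 − x²). With x = 1.434:
  4 − x² = 4 − (1.434)² = 4 − 2.056356 = 1.943644.
  √(4 − x²) = 1.394146.
  1/(2π) = 0.159155.
  ρ_sc(1.434) = 0.159155 · 1.394146 = 0.221885.

Rounded to 5 decimal places: ρ_sc(1.434) ≈ 0.22189.


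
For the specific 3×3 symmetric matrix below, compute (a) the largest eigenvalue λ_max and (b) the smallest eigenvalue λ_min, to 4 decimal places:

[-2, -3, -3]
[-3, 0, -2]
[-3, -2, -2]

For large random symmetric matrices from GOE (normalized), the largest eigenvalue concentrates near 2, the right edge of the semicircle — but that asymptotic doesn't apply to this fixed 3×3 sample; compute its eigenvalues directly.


Since M is real symmetric, all three eigenvalues are real; they are the roots of det(λI − M) = λ³ − (tr M) λ² + s λ − det M, where s is the sum of the principal 2×2 minors.
tr M = -2 + 0 + (-2) = -4.
s = ((-2)·0 − (-3)²) + ((-2)·(-2) − (-3)²) + (0·(-2) − (-2)²) = -9 + (-5) + (-4) = -18.
det M (expand along row 1) = (-2)·(-4) − (-3)·0 + (-3)·6 = -10.
Characteristic polynomial: λ³ + 4λ² − 18λ + 10 = 0.
Substitute λ = y + (tr M)/3 = y − 1.333333 to remove the quadratic term: y³ + p·y + q = 0 with p = s − (tr M)²/3 = -23.333333 and q = −2(tr M)³/27 + (tr M)·s/3 − det M = 38.740741.
Three real roots ⇒ use the trigonometric (Viète) form: r = 2√(−p/3) = 5.577734, φ = arccos(3q/(p·r)) = arccos(-0.893007) = 2.674778 rad.
y_k = r·cos(φ/3 − 2πk/3) for k = 0, 1, 2 gives y = 3.503785, 2.006559, -5.510343.
λ_k = y_k − 1.333333 gives λ = 2.1705, 0.6732, -6.8437 (check: the sum is -4.0000 = tr M).

Hence λ_max = 2.1705 and λ_min = -6.8437.


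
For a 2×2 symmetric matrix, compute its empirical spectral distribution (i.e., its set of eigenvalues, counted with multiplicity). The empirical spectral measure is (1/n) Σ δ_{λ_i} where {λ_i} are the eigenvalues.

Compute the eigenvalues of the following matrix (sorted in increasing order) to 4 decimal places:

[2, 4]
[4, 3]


Since M is real symmetric, both eigenvalues are real; they are the roots of det(λI − M) = λ² − (tr M) λ + det M.
tr M = 2 + 3 = 5.
det M = 2·3 − 4² = 6 − 16 = -10.
Characteristic polynomial: λ² − 5λ − 10 = 0.
Discriminant Δ = (tr M)² − 4·det M = 25 − (-40) = 65; √Δ = 8.062258.
λ = (tr M ± √Δ)/2 = (5 ± 8.062258)/2, giving (tr M − √Δ)/2 = -1.5311 and (tr M + √Δ)/2 = 6.5311.

Eigenvalues sorted in increasing order: [-1.5311, 6.5311].


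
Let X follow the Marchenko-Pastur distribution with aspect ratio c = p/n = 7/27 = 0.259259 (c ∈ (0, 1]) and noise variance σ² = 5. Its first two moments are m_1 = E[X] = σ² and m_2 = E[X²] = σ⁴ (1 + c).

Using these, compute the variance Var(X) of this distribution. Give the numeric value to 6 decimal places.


m_1 = E[X] = σ² = 5, so m_1² = 25.
m_2 = E[X²] = σ⁴ (1 + c) = 25 · (1 + 0.259259) = 25 · 1.259259 = 31.481481.
(Note m_2 − m_1² simplifies to c · σ⁴ = 0.259259 · 25.)

Var(X) = m_2 − m_1² = 31.481481 − 25 = 6.481481.


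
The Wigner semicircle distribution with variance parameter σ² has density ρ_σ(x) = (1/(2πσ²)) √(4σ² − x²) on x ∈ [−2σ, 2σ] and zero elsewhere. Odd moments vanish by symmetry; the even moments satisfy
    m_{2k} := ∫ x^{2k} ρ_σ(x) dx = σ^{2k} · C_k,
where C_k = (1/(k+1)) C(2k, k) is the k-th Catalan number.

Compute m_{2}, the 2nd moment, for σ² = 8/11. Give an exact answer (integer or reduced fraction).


By the scaled semicircle moment identity, m_{2k} = σ^{2k} · C_k with k = 1.
C_1 = (1/(k+1)) · C(2k, k) = (1/2) · C(2, 1) = (1/2) · 2 = 1.
σ^{2k} = (σ²)^k = (8/11)^1 = 8/11.

Therefore m_{2} = σ^{2} · C_1 = (8/11) · 1 = 8/11.


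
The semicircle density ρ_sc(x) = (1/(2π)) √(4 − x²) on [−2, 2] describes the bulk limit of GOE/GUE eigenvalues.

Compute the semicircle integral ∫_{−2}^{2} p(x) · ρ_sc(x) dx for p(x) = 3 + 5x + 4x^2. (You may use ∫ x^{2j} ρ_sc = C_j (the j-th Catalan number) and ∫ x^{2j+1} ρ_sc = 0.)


Write p(x) = Σ a_i x^i, split into monomials and integrate each against ρ_sc separately.
Using ∫ x^{2j} ρ_sc = C_j = (1/(j+1)) C(2j, j) (Catalan numbers) and ∫ x^{2j+1} ρ_sc = 0 (odd monomials vanish by symmetry):
  i = 0 (even): a_0 · C_{0} = 3 · 1 = 3
  i = 1 (odd): ∫ x^1 ρ_sc = 0 (vanishes)
  i = 2 (even): a_2 · C_{1} = 4 · 1 = 4

Summing the contributions: ∫_{−2}^{2} p(x) ρ_sc(x) dx = 3 + 4 = 7.


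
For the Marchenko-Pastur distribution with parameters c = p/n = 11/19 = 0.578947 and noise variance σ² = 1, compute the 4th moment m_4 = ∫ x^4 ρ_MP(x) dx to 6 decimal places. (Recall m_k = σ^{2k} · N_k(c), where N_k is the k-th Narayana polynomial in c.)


E[X⁴] = σ⁸ (1 + 6c + 6c² + c³) (fourth MP moment). With σ² = 1 (so σ⁸ = 1) and c = 11/19 = 0.578947: E[X⁴] = 1 · (1 + 6·0.578947 + 6·(0.578947)² + (0.578947)³) = 1 · 6.678816.

So E[X^4] = 6.678816.


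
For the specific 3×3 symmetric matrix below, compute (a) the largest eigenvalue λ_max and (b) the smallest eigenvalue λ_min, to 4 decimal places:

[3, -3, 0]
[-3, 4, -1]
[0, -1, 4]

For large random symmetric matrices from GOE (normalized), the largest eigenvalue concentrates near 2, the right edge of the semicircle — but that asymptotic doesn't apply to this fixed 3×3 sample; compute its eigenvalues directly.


Since M is real symmetric, all three eigenvalues are real; they are the roots of det(λI − M) = λ³ − (tr M) λ² + s λ − det M, where s is the sum of the principal 2×2 minors.
tr M = 3 + 4 + 4 = 11.
s = (3·4 − (-3)²) + (3·4 − 0²) + (4·4 − (-1)²) = 3 + 12 + 15 = 30.
det M (expand along row 1) = 3·15 − (-3)·(-12) + 0·3 = 9.
Characteristic polynomial: λ³ − 11λ² + 30λ − 9 = 0.
Substitute λ = y + (tr M)/3 = y + 3.666667 to remove the quadratic term: y³ + p·y + q = 0 with p = s − (tr M)²/3 = -10.333333 and q = −2(tr M)³/27 + (tr M)·s/3 − det M = 2.407407.
Three real roots ⇒ use the trigonometric (Viète) form: r = 2√(−p/3) = 3.711843, φ = arccos(3q/(p·r)) = arccos(-0.188296) = 1.760223 rad.
y_k = r·cos(φ/3 − 2πk/3) for k = 0, 1, 2 gives y = 3.091035, 0.234218, -3.325253.
λ_k = y_k + 3.666667 gives λ = 6.7577, 3.9009, 0.3414 (check: the sum is 11.0000 = tr M).

Hence λ_max = 6.7577 and λ_min = 0.3414.


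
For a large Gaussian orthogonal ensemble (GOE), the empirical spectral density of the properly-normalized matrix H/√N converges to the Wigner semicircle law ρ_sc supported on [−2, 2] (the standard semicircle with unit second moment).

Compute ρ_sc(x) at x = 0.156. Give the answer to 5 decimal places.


ρ_sc(x) = (1/(2π)) √(4 − x²). With x = 0.156:
  4 − x² = 4 − (0.156)² = 4 − 0.024336 = 3.975664.
  √(4 − x²) = 1.993907.
  1/(2π) = 0.159155.
  ρ_sc(0.156) = 0.159155 · 1.993907 = 0.317340.

Rounded to 5 decimal places: ρ_sc(0.156) ≈ 0.31734.


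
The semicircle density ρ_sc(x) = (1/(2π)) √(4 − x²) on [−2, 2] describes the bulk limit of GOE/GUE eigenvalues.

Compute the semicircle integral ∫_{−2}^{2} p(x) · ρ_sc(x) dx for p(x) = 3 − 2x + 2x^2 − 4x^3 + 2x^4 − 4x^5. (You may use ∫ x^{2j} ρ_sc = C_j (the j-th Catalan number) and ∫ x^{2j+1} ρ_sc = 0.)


Write p(x) = Σ a_i x^i, split into monomials and integrate each against ρ_sc separately.
Using ∫ x^{2j} ρ_sc = C_j = (1/(j+1)) C(2j, j) (Catalan numbers) and ∫ x^{2j+1} ρ_sc = 0 (odd monomials vanish by symmetry):
  i = 0 (even): a_0 · C_{0} = 3 · 1 = 3
  i = 1 (odd): ∫ x^1 ρ_sc = 0 (vanishes)
  i = 2 (even): a_2 · C_{1} = 2 · 1 = 2
  i = 3 (odd): ∫ x^3 ρ_sc = 0 (vanishes)
  i = 4 (even): a_4 · C_{2} = 2 · 2 = 4
  i = 5 (odd): ∫ x^5 ρ_sc = 0 (vanishes)

Summing the contributions: ∫_{−2}^{2} p(x) ρ_sc(x) dx = 3 + 2 + 4 = 9.


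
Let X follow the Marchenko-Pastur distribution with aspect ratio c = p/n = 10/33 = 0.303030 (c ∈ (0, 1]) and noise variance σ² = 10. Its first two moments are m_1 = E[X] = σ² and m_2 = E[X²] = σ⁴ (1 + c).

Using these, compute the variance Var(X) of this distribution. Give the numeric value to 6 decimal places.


m_1 = E[X] = σ² = 10, so m_1² = 100.
m_2 = E[X²] = σ⁴ (1 + c) = 100 · (1 + 0.303030) = 100 · 1.303030 = 130.303030.
(Note m_2 − m_1² simplifies to c · σ⁴ = 0.303030 · 100.)

Var(X) = m_2 − m_1² = 130.303030 − 100 = 30.303030.


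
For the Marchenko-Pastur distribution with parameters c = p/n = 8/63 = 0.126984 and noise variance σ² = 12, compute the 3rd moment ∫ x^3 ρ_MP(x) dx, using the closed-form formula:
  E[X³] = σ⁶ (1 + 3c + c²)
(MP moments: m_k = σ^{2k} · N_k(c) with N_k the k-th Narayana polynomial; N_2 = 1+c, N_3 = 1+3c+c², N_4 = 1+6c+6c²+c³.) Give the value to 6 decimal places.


E[X³] = σ⁶ (1 + 3c + c²) (third MP moment). With σ² = 12 (so σ⁶ = 1728) and c = 8/63 = 0.126984: E[X³] = 1728 · (1 + 3·0.126984 + (0.126984)²) = 1728 · 1.397077.

So E[X^3] = 2414.149660.


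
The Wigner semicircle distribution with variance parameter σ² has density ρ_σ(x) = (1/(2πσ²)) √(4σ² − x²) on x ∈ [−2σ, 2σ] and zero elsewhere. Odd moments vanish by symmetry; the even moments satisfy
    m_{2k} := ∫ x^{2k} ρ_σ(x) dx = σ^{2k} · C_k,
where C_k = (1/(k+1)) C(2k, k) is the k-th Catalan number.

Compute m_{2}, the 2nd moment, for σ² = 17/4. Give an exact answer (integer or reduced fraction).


By the scaled semicircle moment identity, m_{2k} = σ^{2k} · C_k with k = 1.
C_1 = (1/(k+1)) · C(2k, k) = (1/2) · C(2, 1) = (1/2) · 2 = 1.
σ^{2k} = (σ²)^k = (17/4)^1 = 17/4.

Therefore m_{2} = σ^{2} · C_1 = (17/4) · 1 = 17/4.


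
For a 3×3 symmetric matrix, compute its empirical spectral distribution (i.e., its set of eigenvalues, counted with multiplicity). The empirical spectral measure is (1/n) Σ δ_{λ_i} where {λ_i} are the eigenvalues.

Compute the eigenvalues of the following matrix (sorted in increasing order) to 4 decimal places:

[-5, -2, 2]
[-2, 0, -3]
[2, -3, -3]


Since M is real symmetric, all three eigenvalues are real; they are the roots of det(λI − M) = λ³ − (tr M) λ² + s λ − det M, where s is the sum of the principal 2×2 minors.
tr M = -5 + 0 + (-3) = -8.
s = ((-5)·0 − (-2)²) + ((-5)·(-3) − 2²) + (0·(-3) − (-3)²) = -4 + 11 + (-9) = -2.
det M (expand along row 1) = (-5)·(-9) − (-2)·12 + 2·6 = 81.
Characteristic polynomial: λ³ + 8λ² − 2λ − 81 = 0.
Substitute λ = y + (tr M)/3 = y − 2.666667 to remove the quadratic term: y³ + p·y + q = 0 with p = s − (tr M)²/3 = -23.333333 and q = −2(tr M)³/27 + (tr M)·s/3 − det M = -37.740741.
Three real roots ⇒ use the trigonometric (Viète) form: r = 2√(−p/3) = 5.577734, φ = arccos(3q/(p·r)) = arccos(0.869956) = 0.515684 rad.
y_k = r·cos(φ/3 − 2πk/3) for k = 0, 1, 2 gives y = 5.495531, -1.921519, -3.574013.
λ_k = y_k − 2.666667 gives λ = 2.8289, -4.5882, -6.2407 (check: the sum is -8.0000 = tr M).

Eigenvalues sorted in increasing order: [-6.2407, -4.5882, 2.8289].


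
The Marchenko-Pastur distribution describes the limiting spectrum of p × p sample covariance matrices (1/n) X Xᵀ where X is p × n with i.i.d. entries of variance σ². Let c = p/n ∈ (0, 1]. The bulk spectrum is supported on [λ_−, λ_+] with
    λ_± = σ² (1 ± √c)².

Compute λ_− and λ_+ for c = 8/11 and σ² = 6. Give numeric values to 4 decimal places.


c = 8/11 = 0.727273; √c = 0.852803.
λ_− = σ² (1 − √c)² = 6 · (1 − 0.852803)² = 6 · (0.147197)² = 0.130002.
λ_+ = σ² (1 + √c)² = 6 · (1 + 0.852803)² = 6 · (1.852803)² = 20.597271.

Rounded to 4 decimal places: λ_− ≈ 0.1300, λ_+ ≈ 20.5973.


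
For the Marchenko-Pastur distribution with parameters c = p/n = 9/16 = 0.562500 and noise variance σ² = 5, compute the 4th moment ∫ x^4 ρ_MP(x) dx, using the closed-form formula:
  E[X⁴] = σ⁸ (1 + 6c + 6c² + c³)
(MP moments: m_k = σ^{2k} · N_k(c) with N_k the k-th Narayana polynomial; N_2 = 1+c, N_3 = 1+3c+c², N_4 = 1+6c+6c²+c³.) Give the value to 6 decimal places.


E[X⁴] = σ⁸ (1 + 6c + 6c² + c³) (fourth MP moment). With σ² = 5 (so σ⁸ = 625) and c = 9/16 = 0.562500: E[X⁴] = 625 · (1 + 6·0.562500 + 6·(0.562500)² + (0.562500)³) = 625 · 6.451416.

So E[X^4] = 4032.135010.


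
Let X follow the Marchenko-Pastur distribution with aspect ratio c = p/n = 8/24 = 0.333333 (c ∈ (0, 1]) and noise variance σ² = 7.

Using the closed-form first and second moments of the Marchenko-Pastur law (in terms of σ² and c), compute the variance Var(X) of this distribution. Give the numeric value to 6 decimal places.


Recall the MP moments m_1 = E[X] = σ² and m_2 = E[X²] = σ⁴ (1 + c).
m_1 = E[X] = σ² = 7, so m_1² = 49.
m_2 = E[X²] = σ⁴ (1 + c) = 49 · (1 + 0.333333) = 49 · 1.333333 = 65.333333.
(Note m_2 − m_1² simplifies to c · σ⁴ = 0.333333 · 49.)

Var(X) = m_2 − m_1² = 65.333333 − 49 = 16.333333.


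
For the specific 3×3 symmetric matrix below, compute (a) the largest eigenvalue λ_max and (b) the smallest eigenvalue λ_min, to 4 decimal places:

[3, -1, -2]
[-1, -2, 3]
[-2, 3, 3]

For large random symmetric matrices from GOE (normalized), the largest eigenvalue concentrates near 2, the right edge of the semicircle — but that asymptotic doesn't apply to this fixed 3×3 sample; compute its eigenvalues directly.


Since M is real symmetric, all three eigenvalues are real; they are the roots of det(λI − M) = λ³ − (tr M) λ² + s λ − det M, where s is the sum of the principal 2×2 minors.
tr M = 3 + (-2) + 3 = 4.
s = (3·(-2) − (-1)²) + (3·3 − (-2)²) + ((-2)·3 − 3²) = -7 + 5 + (-15) = -17.
det M (expand along row 1) = 3·(-15) − (-1)·3 + (-2)·(-7) = -28.
Characteristic polynomial: λ³ − 4λ² − 17λ + 28 = 0.
Substitute λ = y + (tr M)/3 = y + 1.333333 to remove the quadratic term: y³ + p·y + q = 0 with p = s − (tr M)²/3 = -22.333333 and q = −2(tr M)³/27 + (tr M)·s/3 − det M = 0.592593.
Three real roots ⇒ use the trigonometric (Viète) form: r = 2√(−p/3) = 5.456902, φ = arccos(3q/(p·r)) = arccos(-0.014587) = 1.585384 rad.
y_k = r·cos(φ/3 − 2πk/3) for k = 0, 1, 2 gives y = 4.712492, 0.026535, -4.739027.
λ_k = y_k + 1.333333 gives λ = 6.0458, 1.3599, -3.4057 (check: the sum is 4.0000 = tr M).

Hence λ_max = 6.0458 and λ_min = -3.4057.


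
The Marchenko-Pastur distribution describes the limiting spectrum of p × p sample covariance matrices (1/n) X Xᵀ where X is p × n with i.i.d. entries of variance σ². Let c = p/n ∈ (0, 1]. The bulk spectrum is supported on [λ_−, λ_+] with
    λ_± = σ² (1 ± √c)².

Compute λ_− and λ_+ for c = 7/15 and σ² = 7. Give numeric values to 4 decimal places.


c = 7/15 = 0.466667; √c = 0.683130.
λ_− = σ² (1 − √c)² = 7 · (1 − 0.683130)² = 7 · (0.316870)² = 0.702846.
λ_+ = σ² (1 + √c)² = 7 · (1 + 0.683130)² = 7 · (1.683130)² = 19.830487.

Rounded to 4 decimal places: λ_− ≈ 0.7028, λ_+ ≈ 19.8305.


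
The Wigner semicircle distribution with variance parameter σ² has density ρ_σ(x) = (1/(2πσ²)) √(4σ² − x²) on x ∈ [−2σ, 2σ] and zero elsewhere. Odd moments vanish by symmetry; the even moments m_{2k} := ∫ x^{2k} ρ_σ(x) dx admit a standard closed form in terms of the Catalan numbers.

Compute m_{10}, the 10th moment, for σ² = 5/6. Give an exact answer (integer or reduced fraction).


By the scaled semicircle moment identity, m_{2k} = σ^{2k} · C_k with k = 5.
C_5 = (1/(k+1)) · C(2k, k) = (1/6) · C(10, 5) = (1/6) · 252 = 42.
σ^{2k} = (σ²)^k = (5/6)^5 = 3125/7776.

Therefore m_{10} = σ^{10} · C_5 = (3125/7776) · 42 = 21875/1296.


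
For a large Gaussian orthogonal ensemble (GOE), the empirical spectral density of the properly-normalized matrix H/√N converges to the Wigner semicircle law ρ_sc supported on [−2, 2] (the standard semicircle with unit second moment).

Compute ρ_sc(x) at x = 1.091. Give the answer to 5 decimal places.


ρ_sc(x) = (1/(2π)) √(4 − x²). With x = 1.091:
  4 − x² = 4 − (1.091)² = 4 − 1.190281 = 2.809719.
  √(4 − x²) = 1.676222.
  1/(2π) = 0.159155.
  ρ_sc(1.091) = 0.159155 · 1.676222 = 0.266779.

Rounded to 5 decimal places: ρ_sc(1.091) ≈ 0.26678.


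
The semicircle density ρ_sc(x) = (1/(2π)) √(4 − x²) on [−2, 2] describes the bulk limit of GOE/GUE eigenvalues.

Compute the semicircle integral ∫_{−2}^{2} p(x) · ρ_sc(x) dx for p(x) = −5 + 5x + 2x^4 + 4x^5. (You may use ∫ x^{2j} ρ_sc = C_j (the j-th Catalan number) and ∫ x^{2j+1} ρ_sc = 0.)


Write p(x) = Σ a_i x^i, split into monomials and integrate each against ρ_sc separately.
Using ∫ x^{2j} ρ_sc = C_j = (1/(j+1)) C(2j, j) (Catalan numbers) and ∫ x^{2j+1} ρ_sc = 0 (odd monomials vanish by symmetry):
  i = 0 (even): a_0 · C_{0} = -5 · 1 = -5
  i = 1 (odd): ∫ x^1 ρ_sc = 0 (vanishes)
  i = 4 (even): a_4 · C_{2} = 2 · 2 = 4
  i = 5 (odd): ∫ x^5 ρ_sc = 0 (vanishes)

Summing the contributions: ∫_{−2}^{2} p(x) ρ_sc(x) dx = (-5) + 4 = -1.


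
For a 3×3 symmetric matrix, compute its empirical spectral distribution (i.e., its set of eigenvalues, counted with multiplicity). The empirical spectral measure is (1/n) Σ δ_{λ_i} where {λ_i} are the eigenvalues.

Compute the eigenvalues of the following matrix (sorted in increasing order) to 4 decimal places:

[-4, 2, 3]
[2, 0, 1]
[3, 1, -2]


Since M is real symmetric, all three eigenvalues are real; they are the roots of det(λI − M) = λ³ − (tr M) λ² + s λ − det M, where s is the sum of the principal 2×2 minors.
tr M = -4 + 0 + (-2) = -6.
s = ((-4)·0 − 2²) + ((-4)·(-2) − 3²) + (0·(-2) − 1²) = -4 + (-1) + (-1) = -6.
det M (expand along row 1) = (-4)·(-1) − 2·(-7) + 3·2 = 24.
Characteristic polynomial: λ³ + 6λ² − 6λ − 24 = 0.
Substitute λ = y + (tr M)/3 = y − 2.000000 to remove the quadratic term: y³ + p·y + q = 0 with p = s − (tr M)²/3 = -18.000000 and q = −2(tr M)³/27 + (tr M)·s/3 − det M = 4.000000.
Three real roots ⇒ use the trigonometric (Viète) form: r = 2√(−p/3) = 4.898979, φ = arccos(3q/(p·r)) = arccos(-0.136083) = 1.707303 rad.
y_k = r·cos(φ/3 − 2πk/3) for k = 0, 1, 2 gives y = 4.126831, 0.222837, -4.349668.
λ_k = y_k − 2.000000 gives λ = 2.1268, -1.7772, -6.3497 (check: the sum is -6.0000 = tr M).

Eigenvalues sorted in increasing order: [-6.3497, -1.7772, 2.1268].


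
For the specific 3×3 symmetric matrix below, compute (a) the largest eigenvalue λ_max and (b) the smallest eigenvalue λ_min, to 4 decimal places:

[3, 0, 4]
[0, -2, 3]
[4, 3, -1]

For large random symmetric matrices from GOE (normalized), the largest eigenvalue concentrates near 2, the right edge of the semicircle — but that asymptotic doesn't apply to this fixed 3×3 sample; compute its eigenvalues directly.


Since M is real symmetric, all three eigenvalues are real; they are the roots of det(λI − M) = λ³ − (tr M) λ² + s λ − det M, where s is the sum of the principal 2×2 minors.
tr M = 3 + (-2) + (-1) = 0.
s = (3·(-2) − 0²) + (3·(-1) − 4²) + ((-2)·(-1) − 3²) = -6 + (-19) + (-7) = -32.
det M (expand along row 1) = 3·(-7) − 0·(-12) + 4·8 = 11.
Characteristic polynomial: λ³ − 32λ − 11 = 0.
Substitute λ = y + (tr M)/3 = y + 0.000000 to remove the quadratic term: y³ + p·y + q = 0 with p = s − (tr M)²/3 = -32.000000 and q = −2(tr M)³/27 + (tr M)·s/3 − det M = -11.000000.
Three real roots ⇒ use the trigonometric (Viète) form: r = 2√(−p/3) = 6.531973, φ = arccos(3q/(p·r)) = arccos(0.157877) = 1.412256 rad.
y_k = r·cos(φ/3 − 2πk/3) for k = 0, 1, 2 gives y = 5.821474, -0.345034, -5.476440.
λ_k = y_k + 0.000000 gives λ = 5.8215, -0.3450, -5.4764 (check: the sum is 0.0000 = tr M).

Hence λ_max = 5.8215 and λ_min = -5.4764.


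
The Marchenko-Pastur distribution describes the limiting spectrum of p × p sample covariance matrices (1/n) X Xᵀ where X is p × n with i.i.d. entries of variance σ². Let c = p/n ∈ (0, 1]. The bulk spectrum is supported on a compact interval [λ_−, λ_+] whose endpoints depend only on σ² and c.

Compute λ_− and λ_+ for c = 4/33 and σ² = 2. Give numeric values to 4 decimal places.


c = 4/33 = 0.121212; √c = 0.348155.
λ_− = σ² (1 − √c)² = 2 · (1 − 0.348155)² = 2 · (0.651845)² = 0.849803.
λ_+ = σ² (1 + √c)² = 2 · (1 + 0.348155)² = 2 · (1.348155)² = 3.635045.

Rounded to 4 decimal places: λ_− ≈ 0.8498, λ_+ ≈ 3.6350.


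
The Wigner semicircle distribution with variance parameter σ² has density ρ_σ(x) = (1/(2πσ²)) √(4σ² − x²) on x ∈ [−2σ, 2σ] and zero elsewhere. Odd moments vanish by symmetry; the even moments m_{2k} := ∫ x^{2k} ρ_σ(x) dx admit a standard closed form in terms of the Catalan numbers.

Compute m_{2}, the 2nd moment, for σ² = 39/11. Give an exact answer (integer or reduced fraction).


By the scaled semicircle moment identity, m_{2k} = σ^{2k} · C_k with k = 1.
C_1 = (1/(k+1)) · C(2k, k) = (1/2) · C(2, 1) = (1/2) · 2 = 1.
σ^{2k} = (σ²)^k = (39/11)^1 = 39/11.

Therefore m_{2} = σ^{2} · C_1 = (39/11) · 1 = 39/11.


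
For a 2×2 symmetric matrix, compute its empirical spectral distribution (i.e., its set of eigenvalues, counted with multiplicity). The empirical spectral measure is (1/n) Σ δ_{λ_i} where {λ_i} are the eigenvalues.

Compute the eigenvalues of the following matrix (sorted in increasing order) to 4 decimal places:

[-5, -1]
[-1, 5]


Since M is real symmetric, both eigenvalues are real; they are the roots of det(λI − M) = λ² − (tr M) λ + det M.
tr M = -5 + 5 = 0.
det M = (-5)·5 − (-1)² = -25 − 1 = -26.
Characteristic polynomial: λ² − 26 = 0.
Discriminant Δ = (tr M)² − 4·det M = 0 − (-104) = 104; √Δ = 10.198039.
λ = (tr M ± √Δ)/2 = (0 ± 10.198039)/2, giving (tr M − √Δ)/2 = -5.0990 and (tr M + √Δ)/2 = 5.0990.

Eigenvalues sorted in increasing order: [-5.0990, 5.0990].


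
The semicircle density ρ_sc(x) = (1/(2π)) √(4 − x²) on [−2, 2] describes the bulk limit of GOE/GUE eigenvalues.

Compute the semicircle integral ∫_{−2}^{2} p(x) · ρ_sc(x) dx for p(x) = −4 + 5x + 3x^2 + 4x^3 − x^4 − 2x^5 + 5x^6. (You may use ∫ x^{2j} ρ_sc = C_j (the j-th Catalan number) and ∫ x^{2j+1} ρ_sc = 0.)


Write p(x) = Σ a_i x^i, split into monomials and integrate each against ρ_sc separately.
Using ∫ x^{2j} ρ_sc = C_j = (1/(j+1)) C(2j, j) (Catalan numbers) and ∫ x^{2j+1} ρ_sc = 0 (odd monomials vanish by symmetry):
  i = 0 (even): a_0 · C_{0} = -4 · 1 = -4
  i = 1 (odd): ∫ x^1 ρ_sc = 0 (vanishes)
  i = 2 (even): a_2 · C_{1} = 3 · 1 = 3
  i = 3 (odd): ∫ x^3 ρ_sc = 0 (vanishes)
  i = 4 (even): a_4 · C_{2} = -1 · 2 = -2
  i = 5 (odd): ∫ x^5 ρ_sc = 0 (vanishes)
  i = 6 (even): a_6 · C_{3} = 5 · 5 = 25

Summing the contributions: ∫_{−2}^{2} p(x) ρ_sc(x) dx = (-4) + 3 + (-2) + 25 = 22.


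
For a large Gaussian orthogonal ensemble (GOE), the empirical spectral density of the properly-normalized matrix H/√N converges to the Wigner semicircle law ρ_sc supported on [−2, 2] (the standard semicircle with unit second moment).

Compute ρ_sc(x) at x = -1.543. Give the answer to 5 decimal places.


ρ_sc(x) = (1/(2π)) √(4 − x²). With x = -1.543:
  4 − x² = 4 − (-1.543)² = 4 − 2.380849 = 1.619151.
  √(4 − x²) = 1.272459.
  1/(2π) = 0.159155.
  ρ_sc(-1.543) = 0.159155 · 1.272459 = 0.202518.

Rounded to 5 decimal places: ρ_sc(-1.543) ≈ 0.20252.


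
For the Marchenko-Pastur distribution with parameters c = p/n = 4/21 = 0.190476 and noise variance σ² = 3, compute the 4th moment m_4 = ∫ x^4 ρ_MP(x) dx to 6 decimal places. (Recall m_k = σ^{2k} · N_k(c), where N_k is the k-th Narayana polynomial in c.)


E[X⁴] = σ⁸ (1 + 6c + 6c² + c³) (fourth MP moment). With σ² = 3 (so σ⁸ = 81) and c = 4/21 = 0.190476: E[X⁴] = 81 · (1 + 6·0.190476 + 6·(0.190476)² + (0.190476)³) = 81 · 2.367455.

So E[X^4] = 191.763848.


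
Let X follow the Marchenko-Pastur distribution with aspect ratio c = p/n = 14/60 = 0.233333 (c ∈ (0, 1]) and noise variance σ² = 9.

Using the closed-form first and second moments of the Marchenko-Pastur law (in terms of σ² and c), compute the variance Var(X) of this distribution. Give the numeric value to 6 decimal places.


Recall the MP moments m_1 = E[X] = σ² and m_2 = E[X²] = σ⁴ (1 + c).
m_1 = E[X] = σ² = 9, so m_1² = 81.
m_2 = E[X²] = σ⁴ (1 + c) = 81 · (1 + 0.233333) = 81 · 1.233333 = 99.900000.
(Note m_2 − m_1² simplifies to c · σ⁴ = 0.233333 · 81.)

Var(X) = m_2 − m_1² = 99.900000 − 81 = 18.900000.


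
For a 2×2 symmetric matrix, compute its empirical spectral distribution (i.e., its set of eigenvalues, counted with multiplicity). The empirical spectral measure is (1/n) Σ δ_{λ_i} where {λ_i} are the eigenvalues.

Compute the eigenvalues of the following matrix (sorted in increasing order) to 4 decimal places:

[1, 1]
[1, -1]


Since M is real symmetric, both eigenvalues are real; they are the roots of det(λI − M) = λ² − (tr M) λ + det M.
tr M = 1 + (-1) = 0.
det M = 1·(-1) − 1² = -1 − 1 = -2.
Characteristic polynomial: λ² − 2 = 0.
Discriminant Δ = (tr M)² − 4·det M = 0 − (-8) = 8; √Δ = 2.828427.
λ = (tr M ± √Δ)/2 = (0 ± 2.828427)/2, giving (tr M − √Δ)/2 = -1.4142 and (tr M + √Δ)/2 = 1.4142.

Eigenvalues sorted in increasing order: [-1.4142, 1.4142].


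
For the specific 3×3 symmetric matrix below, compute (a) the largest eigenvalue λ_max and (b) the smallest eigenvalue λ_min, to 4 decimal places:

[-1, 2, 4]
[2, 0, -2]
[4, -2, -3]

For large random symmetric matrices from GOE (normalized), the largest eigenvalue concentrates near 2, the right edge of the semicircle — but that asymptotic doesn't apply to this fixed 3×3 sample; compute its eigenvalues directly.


Since M is real symmetric, all three eigenvalues are real; they are the roots of det(λI − M) = λ³ − (tr M) λ² + s λ − det M, where s is the sum of the principal 2×2 minors.
tr M = -1 + 0 + (-3) = -4.
s = ((-1)·0 − 2²) + ((-1)·(-3) − 4²) + (0·(-3) − (-2)²) = -4 + (-13) + (-4) = -21.
det M (expand along row 1) = (-1)·(-4) − 2·2 + 4·(-4) = -16.
Characteristic polynomial: λ³ + 4λ² − 21λ + 16 = 0.
Substitute λ = y + (tr M)/3 = y − 1.333333 to remove the quadratic term: y³ + p·y + q = 0 with p = s − (tr M)²/3 = -26.333333 and q = −2(tr M)³/27 + (tr M)·s/3 − det M = 48.740741.
Three real roots ⇒ use the trigonometric (Viète) form: r = 2√(−p/3) = 5.925463, φ = arccos(3q/(p·r)) = arccos(-0.937099) = 2.785020 rad.
y_k = r·cos(φ/3 − 2πk/3) for k = 0, 1, 2 gives y = 3.550324, 2.333333, -5.883657.
λ_k = y_k − 1.333333 gives λ = 2.2170, 1.0000, -7.2170 (check: the sum is -4.0000 = tr M).

Hence λ_max = 2.2170 and λ_min = -7.2170.


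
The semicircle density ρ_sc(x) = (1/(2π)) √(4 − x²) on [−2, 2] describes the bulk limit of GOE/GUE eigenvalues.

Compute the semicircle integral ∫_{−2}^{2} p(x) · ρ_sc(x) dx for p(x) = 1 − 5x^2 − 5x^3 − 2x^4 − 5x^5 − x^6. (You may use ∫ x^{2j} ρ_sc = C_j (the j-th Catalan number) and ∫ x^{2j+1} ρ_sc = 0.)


Write p(x) = Σ a_i x^i, split into monomials and integrate each against ρ_sc separately.
Using ∫ x^{2j} ρ_sc = C_j = (1/(j+1)) C(2j, j) (Catalan numbers) and ∫ x^{2j+1} ρ_sc = 0 (odd monomials vanish by symmetry):
  i = 0 (even): a_0 · C_{0} = 1 · 1 = 1
  i = 2 (even): a_2 · C_{1} = -5 · 1 = -5
  i = 3 (odd): ∫ x^3 ρ_sc = 0 (vanishes)
  i = 4 (even): a_4 · C_{2} = -2 · 2 = -4
  i = 5 (odd): ∫ x^5 ρ_sc = 0 (vanishes)
  i = 6 (even): a_6 · C_{3} = -1 · 5 = -5

Summing the contributions: ∫_{−2}^{2} p(x) ρ_sc(x) dx = 1 + (-5) + (-4) + (-5) = -13.


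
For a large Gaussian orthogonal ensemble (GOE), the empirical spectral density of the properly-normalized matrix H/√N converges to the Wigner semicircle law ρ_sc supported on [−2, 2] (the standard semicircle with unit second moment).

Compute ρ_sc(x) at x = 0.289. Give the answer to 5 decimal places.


ρ_sc(x) = (1/(2π)) √(4 − x²). With x = 0.289:
  4 − x² = 4 − (0.289)² = 4 − 0.083521 = 3.916479.
  √(4 − x²) = 1.979010.
  1/(2π) = 0.159155.
  ρ_sc(0.289) = 0.159155 · 1.979010 = 0.314969.

Rounded to 5 decimal places: ρ_sc(0.289) ≈ 0.31497.


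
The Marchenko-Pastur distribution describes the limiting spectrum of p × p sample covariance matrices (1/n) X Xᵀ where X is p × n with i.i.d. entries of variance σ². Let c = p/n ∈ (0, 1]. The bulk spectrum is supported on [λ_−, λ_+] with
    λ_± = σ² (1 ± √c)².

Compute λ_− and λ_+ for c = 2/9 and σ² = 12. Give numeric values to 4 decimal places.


c = 2/9 = 0.222222; √c = 0.471405.
λ_− = σ² (1 − √c)² = 12 · (1 − 0.471405)² = 12 · (0.528595)² = 3.352958.
λ_+ = σ² (1 + √c)² = 12 · (1 + 0.471405)² = 12 · (1.471405)² = 25.980375.

Rounded to 4 decimal places: λ_− ≈ 3.3530, λ_+ ≈ 25.9804.


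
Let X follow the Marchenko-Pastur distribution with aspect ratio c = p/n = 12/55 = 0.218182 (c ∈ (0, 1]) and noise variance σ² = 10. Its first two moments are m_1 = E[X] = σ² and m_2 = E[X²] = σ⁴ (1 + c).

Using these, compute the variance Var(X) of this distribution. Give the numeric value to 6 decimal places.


m_1 = E[X] = σ² = 10, so m_1² = 100.
m_2 = E[X²] = σ⁴ (1 + c) = 100 · (1 + 0.218182) = 100 · 1.218182 = 121.818182.
(Note m_2 − m_1² simplifies to c · σ⁴ = 0.218182 · 100.)

Var(X) = m_2 − m_1² = 121.818182 − 100 = 21.818182.


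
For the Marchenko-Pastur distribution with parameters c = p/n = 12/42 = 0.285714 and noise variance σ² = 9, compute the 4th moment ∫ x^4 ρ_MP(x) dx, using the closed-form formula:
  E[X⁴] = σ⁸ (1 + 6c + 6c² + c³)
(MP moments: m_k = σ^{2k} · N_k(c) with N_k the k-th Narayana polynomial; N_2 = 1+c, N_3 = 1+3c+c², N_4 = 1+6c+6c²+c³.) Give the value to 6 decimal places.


E[X⁴] = σ⁸ (1 + 6c + 6c² + c³) (fourth MP moment). With σ² = 9 (so σ⁸ = 6561) and c = 12/42 = 0.285714: E[X⁴] = 6561 · (1 + 6·0.285714 + 6·(0.285714)² + (0.285714)³) = 6561 · 3.227405.

So E[X^4] = 21175.005831.


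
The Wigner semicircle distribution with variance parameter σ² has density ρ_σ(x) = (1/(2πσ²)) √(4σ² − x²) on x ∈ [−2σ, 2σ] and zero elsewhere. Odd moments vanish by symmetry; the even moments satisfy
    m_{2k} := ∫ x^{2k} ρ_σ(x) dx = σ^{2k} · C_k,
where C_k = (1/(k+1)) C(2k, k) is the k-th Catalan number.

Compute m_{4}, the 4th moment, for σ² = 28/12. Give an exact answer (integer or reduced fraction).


By the scaled semicircle moment identity, m_{2k} = σ^{2k} · C_k with k = 2.
C_2 = (1/(k+1)) · C(2k, k) = (1/3) · C(4, 2) = (1/3) · 6 = 2.
σ^{2k} = (σ²)^k = (28/12)^2 = 49/9.

Therefore m_{4} = σ^{4} · C_2 = (49/9) · 2 = 98/9.


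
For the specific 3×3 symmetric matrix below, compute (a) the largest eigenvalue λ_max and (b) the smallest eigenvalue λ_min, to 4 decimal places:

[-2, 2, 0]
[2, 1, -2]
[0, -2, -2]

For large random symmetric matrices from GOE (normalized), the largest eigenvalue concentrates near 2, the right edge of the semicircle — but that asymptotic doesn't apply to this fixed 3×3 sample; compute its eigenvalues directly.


Since M is real symmetric, all three eigenvalues are real; they are the roots of det(λI − M) = λ³ − (tr M) λ² + s λ − det M, where s is the sum of the principal 2×2 minors.
tr M = -2 + 1 + (-2) = -3.
s = ((-2)·1 − 2²) + ((-2)·(-2) − 0²) + (1·(-2) − (-2)²) = -6 + 4 + (-6) = -8.
det M (expand along row 1) = (-2)·(-6) − 2·(-4) + 0·(-4) = 20.
Characteristic polynomial: λ³ + 3λ² − 8λ − 20 = 0.
Substitute λ = y + (tr M)/3 = y − 1.000000 to remove the quadratic term: y³ + p·y + q = 0 with p = s − (tr M)²/3 = -11.000000 and q = −2(tr M)³/27 + (tr M)·s/3 − det M = -10.000000.
Three real roots ⇒ use the trigonometric (Viète) form: r = 2√(−p/3) = 3.829708, φ = arccos(3q/(p·r)) = arccos(0.712136) = 0.778260 rad.
y_k = r·cos(φ/3 − 2πk/3) for k = 0, 1, 2 gives y = 3.701562, -1.000000, -2.701562.
λ_k = y_k − 1.000000 gives λ = 2.7016, -2.0000, -3.7016 (check: the sum is -3.0000 = tr M).

Hence λ_max = 2.7016 and λ_min = -3.7016.


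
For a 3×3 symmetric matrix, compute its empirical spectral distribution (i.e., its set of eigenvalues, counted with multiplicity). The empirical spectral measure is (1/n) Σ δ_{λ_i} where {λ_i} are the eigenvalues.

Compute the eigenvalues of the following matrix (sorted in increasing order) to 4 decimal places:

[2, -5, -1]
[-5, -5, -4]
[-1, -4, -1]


Since M is real symmetric, all three eigenvalues are real; they are the roots of det(λI − M) = λ³ − (tr M) λ² + s λ − det M, where s is the sum of the principal 2×2 minors.
tr M = 2 + (-5) + (-1) = -4.
s = (2·(-5) − (-5)²) + (2·(-1) − (-1)²) + ((-5)·(-1) − (-4)²) = -35 + (-3) + (-11) = -49.
det M (expand along row 1) = 2·(-11) − (-5)·1 + (-1)·15 = -32.
Characteristic polynomial: λ³ + 4λ² − 49λ + 32 = 0.
Substitute λ = y + (tr M)/3 = y − 1.333333 to remove the quadratic term: y³ + p·y + q = 0 with p = s − (tr M)²/3 = -54.333333 and q = −2(tr M)³/27 + (tr M)·s/3 − det M = 102.074074.
Three real roots ⇒ use the trigonometric (Viète) form: r = 2√(−p/3) = 8.511430, φ = arccos(3q/(p·r)) = arccos(-0.662167) = 2.294504 rad.
y_k = r·cos(φ/3 − 2πk/3) for k = 0, 1, 2 gives y = 6.140970, 2.033405, -8.174375.
λ_k = y_k − 1.333333 gives λ = 4.8076, 0.7001, -9.5077 (check: the sum is -4.0000 = tr M).

Eigenvalues sorted in increasing order: [-9.5077, 0.7001, 4.8076].


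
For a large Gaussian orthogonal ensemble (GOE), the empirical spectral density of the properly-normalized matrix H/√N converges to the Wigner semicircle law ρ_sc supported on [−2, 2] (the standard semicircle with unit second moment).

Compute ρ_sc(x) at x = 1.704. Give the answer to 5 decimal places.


ρ_sc(x) = (1/(2π)) √(4 − x²). With x = 1.704:
  4 − x² = 4 − (1.704)² = 4 − 2.903616 = 1.096384.
  √(4 − x²) = 1.047084.
  1/(2π) = 0.159155.
  ρ_sc(1.704) = 0.159155 · 1.047084 = 0.166649.

Rounded to 5 decimal places: ρ_sc(1.704) ≈ 0.16665.


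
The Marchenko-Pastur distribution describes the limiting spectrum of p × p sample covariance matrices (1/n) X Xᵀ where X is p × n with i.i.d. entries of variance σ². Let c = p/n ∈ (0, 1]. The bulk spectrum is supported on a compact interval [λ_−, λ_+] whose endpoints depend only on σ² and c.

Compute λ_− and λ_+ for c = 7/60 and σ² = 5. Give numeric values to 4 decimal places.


c = 7/60 = 0.116667; √c = 0.341565.
λ_− = σ² (1 − √c)² = 5 · (1 − 0.341565)² = 5 · (0.658435)² = 2.167683.
λ_+ = σ² (1 + √c)² = 5 · (1 + 0.341565)² = 5 · (1.341565)² = 8.998984.

Rounded to 4 decimal places: λ_− ≈ 2.1677, λ_+ ≈ 8.9990.
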